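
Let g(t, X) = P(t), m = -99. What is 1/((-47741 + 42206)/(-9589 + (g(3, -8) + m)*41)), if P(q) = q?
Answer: 2705/1107 ≈ 2.4435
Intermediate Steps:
g(t, X) = t
1/((-47741 + 42206)/(-9589 + (g(3, -8) + m)*41)) = 1/((-47741 + 42206)/(-9589 + (3 - 99)*41)) = 1/(-5535/(-9589 - 96*41)) = 1/(-5535/(-9589 - 3936)) = 1/(-5535/(-13525)) = 1/(-5535*(-1/13525)) = 1/(1107/2705) = 2705/1107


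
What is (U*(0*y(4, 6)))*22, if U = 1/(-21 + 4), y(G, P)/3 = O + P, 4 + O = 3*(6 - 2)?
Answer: 0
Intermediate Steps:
O = 8 (O = -4 + 3*(6 - 2) = -4 + 3*4 = -4 + 12 = 8)
y(G, P) = 24 + 3*P (y(G, P) = 3*(8 + P) = 24 + 3*P)
U = -1/17 (U = 1/(-17) = -1/17 ≈ -0.058824)
(U*(0*y(4, 6)))*22 = -0*(24 + 3*6)*22 = -0*(24 + 18)*22 = -0*42*22 = -1/17*0*22 = 0*22 = 0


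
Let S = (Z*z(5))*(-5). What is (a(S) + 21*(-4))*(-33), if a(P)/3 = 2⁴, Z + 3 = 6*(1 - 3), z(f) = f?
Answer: 1188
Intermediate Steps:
Z = -15 (Z = -3 + 6*(1 - 3) = -3 + 6*(-2) = -3 - 12 = -15)
S = 375 (S = -15*5*(-5) = -75*(-5) = 375)
a(P) = 48 (a(P) = 3*2⁴ = 3*16 = 48)
(a(S) + 21*(-4))*(-33) = (48 + 21*(-4))*(-33) = (48 - 84)*(-33) = -36*(-33) = 1188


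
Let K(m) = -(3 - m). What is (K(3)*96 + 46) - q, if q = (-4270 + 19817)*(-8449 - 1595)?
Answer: 156154114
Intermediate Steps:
K(m) = -3 + m
q = -156154068 (q = 15547*(-10044) = -156154068)
(K(3)*96 + 46) - q = ((-3 + 3)*96 + 46) - 1*(-156154068) = (0*96 + 46) + 156154068 = (0 + 46) + 156154068 = 46 + 156154068 = 156154114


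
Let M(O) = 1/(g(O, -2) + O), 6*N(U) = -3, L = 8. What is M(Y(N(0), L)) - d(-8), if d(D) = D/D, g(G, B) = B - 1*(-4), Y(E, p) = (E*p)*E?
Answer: -3/4 ≈ -0.75000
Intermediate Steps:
N(U) = -1/2 (N(U) = (1/6)*(-3) = -1/2)
Y(E, p) = p*E**2
g(G, B) = 4 + B (g(G, B) = B + 4 = 4 + B)
d(D) = 1
M(O) = 1/(2 + O) (M(O) = 1/((4 - 2) + O) = 1/(2 + O))
M(Y(N(0), L)) - d(-8) = 1/(2 + 8*(-1/2)**2) - 1*1 = 1/(2 + 8*(1/4)) - 1 = 1/(2 + 2) - 1 = 1/4 - 1 = -3/4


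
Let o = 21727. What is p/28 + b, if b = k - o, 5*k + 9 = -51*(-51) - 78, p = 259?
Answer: -424299/20 ≈ -21215.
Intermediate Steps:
k = 2514/5 (k = -9/5 + (-51*(-51) - 78)/5 = -9/5 + (2601 - 78)/5 = -9/5 + (⅕)*2523 = -9/5 + 2523/5 = 2514/5 ≈ 502.80)
b = -106121/5 (b = 2514/5 - 1*21727 = 2514/5 - 21727 = -106121/5 ≈ -21224.)
p/28 + b = 259/28 - 106121/5 = 259*(1/28) - 106121/5 = 37/4 - 106121/5 = -424299/20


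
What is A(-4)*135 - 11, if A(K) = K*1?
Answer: -551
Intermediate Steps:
A(K) = K
A(-4)*135 - 11 = -4*135 - 11 = -540 - 11 = -551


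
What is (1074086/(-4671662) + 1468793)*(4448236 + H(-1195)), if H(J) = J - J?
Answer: 15261237975610765840/2335831 ≈ 6.5335e+12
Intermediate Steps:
H(J) = 0
(1074086/(-4671662) + 1468793)*(4448236 + H(-1195)) = (1074086/(-4671662) + 1468793)*(4448236 + 0) = (1074086*(-1/4671662) + 1468793)*4448236 = (-537043/2335831 + 1468793)*4448236 = (3430851684940/2335831)*4448236 = 15261237975610765840/2335831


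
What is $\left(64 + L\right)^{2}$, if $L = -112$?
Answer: $2304$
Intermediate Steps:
$\left(64 + L\right)^{2} = \left(64 - 112\right)^{2} = \left(-48\right)^{2} = 2304$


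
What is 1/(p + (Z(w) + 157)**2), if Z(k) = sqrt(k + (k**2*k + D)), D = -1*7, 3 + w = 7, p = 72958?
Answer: 24417/2383255967 - 157*sqrt(61)/4766511934 ≈ 9.9880e-6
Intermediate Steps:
w = 4 (w = -3 + 7 = 4)
D = -7
Z(k) = sqrt(-7 + k + k**3) (Z(k) = sqrt(k + (k**2*k - 7)) = sqrt(k + (k**3 - 7)) = sqrt(k + (-7 + k**3)) = sqrt(-7 + k + k**3))
1/(p + (Z(w) + 157)**2) = 1/(72958 + (sqrt(-7 + 4 + 4**3) + 157)**2) = 1/(72958 + (sqrt(-7 + 4 + 64) + 157)**2) = 1/(72958 + (sqrt(61) + 157)**2) = 1/(72958 + (157 + sqrt(61))**2)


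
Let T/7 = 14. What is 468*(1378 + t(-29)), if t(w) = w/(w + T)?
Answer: 14828268/23 ≈ 6.4471e+5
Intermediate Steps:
T = 98 (T = 7*14 = 98)
t(w) = w/(98 + w) (t(w) = w/(w + 98) = w/(98 + w))
468*(1378 + t(-29)) = 468*(1378 - 29/(98 - 29)) = 468*(1378 - 29/69) = 468*(95053/69) = 14828268/23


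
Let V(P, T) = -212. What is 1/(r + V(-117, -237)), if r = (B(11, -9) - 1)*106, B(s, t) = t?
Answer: -1/1272 ≈ -0.00078616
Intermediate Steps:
r = -1060 (r = (-9 - 1)*106 = -10*106 = -1060)
1/(r + V(-117, -237)) = 1/(-1060 - 212) = 1/(-1272) = -1/1272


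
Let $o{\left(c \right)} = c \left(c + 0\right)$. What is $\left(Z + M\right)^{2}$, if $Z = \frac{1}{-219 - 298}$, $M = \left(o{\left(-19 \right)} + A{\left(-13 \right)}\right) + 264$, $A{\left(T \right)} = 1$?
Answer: $\frac{104743496881}{267289} \approx 3.9187 \cdot 10^{5}$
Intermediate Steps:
$o{\left(c \right)} = c^{2}$ ($o{\left(c \right)} = c c = c^{2}$)
$M = 626$ ($M = \left(\left(-19\right)^{2} + 1\right) + 264 = \left(361 + 1\right) + 264 = 362 + 264 = 626$)
$Z = - \frac{1}{517}$ ($Z = \frac{1}{-517} = - \frac{1}{517} \approx -0.0019342$)
$\left(Z + M\right)^{2} = \left(- \frac{1}{517} + 626\right)^{2} = \left(\frac{323641}{517}\right)^{2} = \frac{104743496881}{267289}$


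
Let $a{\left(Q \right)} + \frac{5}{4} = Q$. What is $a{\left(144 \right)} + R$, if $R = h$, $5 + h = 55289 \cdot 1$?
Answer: $\frac{221707}{4} \approx 55427.0$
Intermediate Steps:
$h = 55284$ ($h = -5 + 55289 \cdot 1 = -5 + 55289 = 55284$)
$R = 55284$
$a{\left(Q \right)} = - \frac{5}{4} + Q$
$a{\left(144 \right)} + R = \left(- \frac{5}{4} + 144\right) + 55284 = \frac{571}{4} + 55284 = \frac{221707}{4}$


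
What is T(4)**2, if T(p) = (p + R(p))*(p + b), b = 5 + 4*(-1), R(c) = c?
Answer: 1600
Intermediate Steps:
b = 1 (b = 5 - 4 = 1)
T(p) = 2*p*(1 + p) (T(p) = (p + p)*(p + 1) = (2*p)*(1 + p) = 2*p*(1 + p))
T(4)**2 = (2*4*(1 + 4))**2 = (2*4*5)**2 = 40**2 = 1600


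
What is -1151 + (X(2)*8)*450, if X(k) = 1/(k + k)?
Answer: -251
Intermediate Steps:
X(k) = 1/(2*k)
-1151 + (X(2)*8)*450 = -1151 + (((½)/2)*8)*450 = -1151 + (((½)*(½))*8)*450 = -1151 + ((¼)*8)*450 = -1151 + 2*450 = -1151 + 900 = -251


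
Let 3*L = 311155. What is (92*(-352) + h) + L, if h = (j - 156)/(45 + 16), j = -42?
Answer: 13053589/183 ≈ 71331.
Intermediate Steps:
L = 311155/3 (L = (⅓)*311155 = 311155/3 ≈ 1.0372e+5)
h = -198/61 (h = (-42 - 156)/(45 + 16) = -198/61 ≈ -3.2459)
(92*(-352) + h) + L = (92*(-352) - 198/61) + 311155/3 = (-32384 - 198/61) + 311155/3 = -1975622/61 + 311155/3 = 13053589/183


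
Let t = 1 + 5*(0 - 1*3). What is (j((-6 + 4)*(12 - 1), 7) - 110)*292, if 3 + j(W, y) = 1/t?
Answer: -231118/7 ≈ -33017.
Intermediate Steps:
t = -14 (t = 1 + 5*(0 - 3) = 1 + 5*(-3) = 1 - 15 = -14)
j(W, y) = -43/14 (j(W, y) = -3 + 1/(-14) = -3 - 1/14 = -43/14)
(j((-6 + 4)*(12 - 1), 7) - 110)*292 = (-43/14 - 110)*292 = -1583/14*292 = -231118/7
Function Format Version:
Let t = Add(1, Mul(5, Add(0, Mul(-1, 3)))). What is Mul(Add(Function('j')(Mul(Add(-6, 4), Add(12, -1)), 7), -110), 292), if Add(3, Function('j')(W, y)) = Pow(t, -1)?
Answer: Rational(-231118, 7) ≈ -33017.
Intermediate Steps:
t = -14 (t = Add(1, Mul(5, Add(0, -3))) = Add(1, Mul(5, -3)) = Add(1, -15) = -14)
Function('j')(W, y) = Rational(-43, 14) (Function('j')(W, y) = Add(-3, Pow(-14, -1)) = Add(-3, Rational(-1, 14)) = Rational(-43, 14))
Mul(Add(Function('j')(Mul(Add(-6, 4), Add(12, -1)), 7), -110), 292) = Mul(Add(Rational(-43, 14), -110), 292) = Mul(Rational(-1583, 14), 292) = Rational(-231118, 7)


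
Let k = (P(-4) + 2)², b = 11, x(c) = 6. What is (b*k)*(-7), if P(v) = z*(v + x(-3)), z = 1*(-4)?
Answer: -2772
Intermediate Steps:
z = -4
P(v) = -24 - 4*v (P(v) = -4*(v + 6) = -4*(6 + v) = -24 - 4*v)
k = 36 (k = ((-24 - 4*(-4)) + 2)² = ((-24 + 16) + 2)² = (-8 + 2)² = (-6)² = 36)
(b*k)*(-7) = (11*36)*(-7) = 396*(-7) = -2772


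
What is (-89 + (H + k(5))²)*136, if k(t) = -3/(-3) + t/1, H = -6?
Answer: -12104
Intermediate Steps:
k(t) = 1 + t (k(t) = -3*(-⅓) + t*1 = 1 + t)
(-89 + (H + k(5))²)*136 = (-89 + (-6 + (1 + 5))²)*136 = (-89 + (-6 + 6)²)*136 = (-89 + 0²)*136 = (-89 + 0)*136 = -89*136 = -12104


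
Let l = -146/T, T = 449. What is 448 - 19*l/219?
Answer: 603494/1347 ≈ 448.03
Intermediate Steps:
l = -146/449 ≈ -0.32517
448 - 19*l/219 = 448 - (-2774)/(449*219) = 448 - 19*(-2/1347) = 448 + 38/1347 = 603494/1347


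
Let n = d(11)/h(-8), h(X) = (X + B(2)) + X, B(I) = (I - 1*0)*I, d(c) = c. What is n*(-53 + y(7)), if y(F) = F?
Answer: 253/6 ≈ 42.167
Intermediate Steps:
B(I) = I² (B(I) = (I + 0)*I = I*I = I²)
h(X) = 4 + 2*X (h(X) = (X + 2²) + X = (X + 4) + X = (4 + X) + X = 4 + 2*X)
n = -11/12 (n = 11/(4 + 2*(-8)) = 11/(4 - 16) = 11/(-12) = 11*(-1/12) = -11/12 ≈ -0.91667)
n*(-53 + y(7)) = -11*(-53 + 7)/12 = -11/12*(-46) = 253/6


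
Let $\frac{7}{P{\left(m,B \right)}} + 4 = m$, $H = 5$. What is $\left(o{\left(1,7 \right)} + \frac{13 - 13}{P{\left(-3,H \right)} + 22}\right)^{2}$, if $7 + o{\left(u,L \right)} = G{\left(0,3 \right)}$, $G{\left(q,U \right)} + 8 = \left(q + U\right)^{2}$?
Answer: $36$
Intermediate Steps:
$G{\left(q,U \right)} = -8 + \left(U + q\right)^{2}$ ($G{\left(q,U \right)} = -8 + \left(q + U\right)^{2} = -8 + \left(U + q\right)^{2}$)
$o{\left(u,L \right)} = -6$ ($o{\left(u,L \right)} = -7 - \left(8 - \left(3 + 0\right)^{2}\right) = -7 - \left(8 - 3^{2}\right) = -7 + \left(-8 + 9\right) = -7 + 1 = -6$)
$P{\left(m,B \right)} = \frac{7}{-4 + m}$
$\left(o{\left(1,7 \right)} + \frac{13 - 13}{P{\left(-3,H \right)} + 22}\right)^{2} = \left(-6 + \frac{13 - 13}{\frac{7}{-4 - 3} + 22}\right)^{2} = \left(-6 + \frac{0}{\frac{7}{-7} + 22}\right)^{2} = \left(-6 + \frac{0}{7 \left(- \frac{1}{7}\right) + 22}\right)^{2} = \left(-6 + \frac{0}{-1 + 22}\right)^{2} = \left(-6 + \frac{0}{21}\right)^{2} = \left(-6 + 0 \cdot \frac{1}{21}\right)^{2} = \left(-6 + 0\right)^{2} = \left(-6\right)^{2} = 36$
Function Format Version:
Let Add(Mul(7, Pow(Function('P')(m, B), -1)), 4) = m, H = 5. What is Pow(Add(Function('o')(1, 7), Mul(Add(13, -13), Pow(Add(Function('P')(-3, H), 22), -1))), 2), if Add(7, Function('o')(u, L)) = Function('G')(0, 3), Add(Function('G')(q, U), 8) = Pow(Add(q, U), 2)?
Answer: 36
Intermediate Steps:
Function('G')(q, U) = Add(-8, Pow(Add(U, q), 2)) (Function('G')(q, U) = Add(-8, Pow(Add(q, U), 2)) = Add(-8, Pow(Add(U, q), 2)))
Function('o')(u, L) = -6 (Function('o')(u, L) = Add(-7, Add(-8, Pow(Add(3, 0), 2))) = Add(-7, Add(-8, Pow(3, 2))) = Add(-7, Add(-8, 9)) = Add(-7, 1) = -6)
Function('P')(m, B) = Mul(7, Pow(Add(-4, m), -1))
Pow(Add(Function('o')(1, 7), Mul(Add(13, -13), Pow(Add(Function('P')(-3, H), 22), -1))), 2) = Pow(Add(-6, Mul(Add(13, -13), Pow(Add(Mul(7, Pow(Add(-4, -3), -1)), 22), -1))), 2) = Pow(Add(-6, Mul(0, Pow(Add(Mul(7, Pow(-7, -1)), 22), -1))), 2) = Pow(Add(-6, Mul(0, Pow(Add(Mul(7, Rational(-1, 7)), 22), -1))), 2) = Pow(Add(-6, Mul(0, Pow(Add(-1, 22), -1))), 2) = Pow(Add(-6, Mul(0, Pow(21, -1))), 2) = Pow(Add(-6, Mul(0, Rational(1, 21))), 2) = Pow(Add(-6, 0), 2) = Pow(-6, 2) = 36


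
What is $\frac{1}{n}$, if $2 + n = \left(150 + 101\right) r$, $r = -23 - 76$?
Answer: $- \frac{1}{24851} \approx -4.024 \cdot 10^{-5}$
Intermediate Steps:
$r = -99$ ($r = -23 - 76 = -99$)
$n = -24851$ ($n = -2 + \left(150 + 101\right) \left(-99\right) = -2 + 251 \left(-99\right) = -2 - 24849 = -24851$)
$\frac{1}{n} = \frac{1}{-24851} = - \frac{1}{24851}$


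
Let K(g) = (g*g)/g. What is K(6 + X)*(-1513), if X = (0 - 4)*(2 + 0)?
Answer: 3026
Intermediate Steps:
X = -8 (X = -4*2 = -8)
K(g) = g (K(g) = g**2/g = g)
K(6 + X)*(-1513) = (6 - 8)*(-1513) = -2*(-1513) = 3026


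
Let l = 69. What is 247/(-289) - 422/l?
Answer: -139001/19941 ≈ -6.9706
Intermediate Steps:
247/(-289) - 422/l = 247/(-289) - 422/69 = 247*(-1/289) - 422*1/69 = -247/289 - 422/69 = -139001/19941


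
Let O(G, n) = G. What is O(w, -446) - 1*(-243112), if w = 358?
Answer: 243470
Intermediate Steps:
O(w, -446) - 1*(-243112) = 358 - 1*(-243112) = 358 + 243112 = 243470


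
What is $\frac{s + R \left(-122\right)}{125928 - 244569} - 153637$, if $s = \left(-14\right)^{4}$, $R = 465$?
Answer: $- \frac{18227629003}{118641} \approx -1.5364 \cdot 10^{5}$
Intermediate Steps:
$s = 38416$
$\frac{s + R \left(-122\right)}{125928 - 244569} - 153637 = \frac{38416 + 465 \left(-122\right)}{125928 - 244569} - 153637 = \frac{38416 - 56730}{-118641} - 153637 = \left(-18314\right) \left(- \frac{1}{118641}\right) - 153637 = \frac{18314}{118641} - 153637 = - \frac{18227629003}{118641}$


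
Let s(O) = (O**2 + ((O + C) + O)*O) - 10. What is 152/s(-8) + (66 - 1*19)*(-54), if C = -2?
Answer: -251186/99 ≈ -2537.2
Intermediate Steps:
s(O) = -10 + O**2 + O*(-2 + 2*O) (s(O) = (O**2 + ((O - 2) + O)*O) - 10 = (O**2 + ((-2 + O) + O)*O) - 10 = (O**2 + (-2 + 2*O)*O) - 10 = (O**2 + O*(-2 + 2*O)) - 10 = -10 + O**2 + O*(-2 + 2*O))
152/s(-8) + (66 - 1*19)*(-54) = 152/(-10 - 2*(-8) + 3*(-8)**2) + (66 - 1*19)*(-54) = 152/(-10 + 16 + 3*64) + (66 - 19)*(-54) = 152/(-10 + 16 + 192) + 47*(-54) = 152/198 - 2538 = 152*(1/198) - 2538 = 76/99 - 2538 = -251186/99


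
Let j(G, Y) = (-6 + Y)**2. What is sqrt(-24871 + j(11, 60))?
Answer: I*sqrt(21955) ≈ 148.17*I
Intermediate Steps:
sqrt(-24871 + j(11, 60)) = sqrt(-24871 + (-6 + 60)**2) = sqrt(-24871 + 54**2) = sqrt(-24871 + 2916) = sqrt(-21955) = I*sqrt(21955)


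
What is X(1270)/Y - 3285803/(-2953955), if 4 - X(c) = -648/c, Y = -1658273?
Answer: 691990624548389/622104905103805 ≈ 1.1123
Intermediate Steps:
X(c) = 4 + 648/c (X(c) = 4 - (-648)/c = 4 + 648/c)
X(1270)/Y - 3285803/(-2953955) = (4 + 648/1270)/(-1658273) - 3285803/(-2953955) = (4 + 648*(1/1270))*(-1/1658273) - 3285803*(-1/2953955) = (4 + 324/635)*(-1/1658273) + 3285803/2953955 = (2864/635)*(-1/1658273) + 3285803/2953955 = -2864/1053003355 + 3285803/2953955 = 691990624548389/622104905103805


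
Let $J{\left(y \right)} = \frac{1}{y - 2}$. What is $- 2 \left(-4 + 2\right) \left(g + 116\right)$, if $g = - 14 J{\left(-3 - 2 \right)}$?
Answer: $472$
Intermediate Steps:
$J{\left(y \right)} = \frac{1}{-2 + y}$
$g = 2$ ($g = - \frac{14}{-2 - 5} = - \frac{14}{-7} = \left(-14\right) \left(- \frac{1}{7}\right) = 2$)
$- 2 \left(-4 + 2\right) \left(g + 116\right) = - 2 \left(-4 + 2\right) \left(2 + 116\right) = \left(-2\right) \left(-2\right) 118 = 4 \cdot 118 = 472$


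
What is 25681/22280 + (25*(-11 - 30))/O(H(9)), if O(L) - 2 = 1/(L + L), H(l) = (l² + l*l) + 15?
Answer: -8066090171/15796520 ≈ -510.62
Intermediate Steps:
H(l) = 15 + 2*l² (H(l) = (l² + l²) + 15 = 2*l² + 15 = 15 + 2*l²)
O(L) = 2 + 1/(2*L) (O(L) = 2 + 1/(L + L) = 2 + 1/(2*L))
25681/22280 + (25*(-11 - 30))/O(H(9)) = 25681/22280 + (25*(-11 - 30))/(2 + 1/(2*(15 + 2*9²))) = 25681*(1/22280) + (25*(-41))/(2 + 1/(2*(15 + 2*81))) = 25681/22280 - 1025/(2 + 1/(2*(15 + 162))) = 25681/22280 - 1025/(2 + (½)/177) = 25681/22280 - 1025/(2 + (½)*(1/177)) = 25681/22280 - 1025/(2 + 1/354) = 25681/22280 - 1025/709/354 = 25681/22280 - 1025*354/709 = 25681/22280 - 362850/709 = -8066090171/15796520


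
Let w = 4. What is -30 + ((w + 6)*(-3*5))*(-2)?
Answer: 270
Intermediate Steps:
-30 + ((w + 6)*(-3*5))*(-2) = -30 + ((4 + 6)*(-3*5))*(-2) = -30 + (10*(-15))*(-2) = -30 - 150*(-2) = -30 + 300 = 270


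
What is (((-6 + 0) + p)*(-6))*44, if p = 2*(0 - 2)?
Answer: 2640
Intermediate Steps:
p = -4 (p = 2*(-2) = -4)
(((-6 + 0) + p)*(-6))*44 = (((-6 + 0) - 4)*(-6))*44 = ((-6 - 4)*(-6))*44 = -10*(-6)*44 = 60*44 = 2640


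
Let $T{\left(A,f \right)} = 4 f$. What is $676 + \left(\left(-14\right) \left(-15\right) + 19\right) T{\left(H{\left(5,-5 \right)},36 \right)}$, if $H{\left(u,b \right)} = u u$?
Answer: $33652$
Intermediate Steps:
$H{\left(u,b \right)} = u^{2}$
$676 + \left(\left(-14\right) \left(-15\right) + 19\right) T{\left(H{\left(5,-5 \right)},36 \right)} = 676 + \left(\left(-14\right) \left(-15\right) + 19\right) 4 \cdot 36 = 676 + \left(210 + 19\right) 144 = 676 + 229 \cdot 144 = 676 + 32976 = 33652$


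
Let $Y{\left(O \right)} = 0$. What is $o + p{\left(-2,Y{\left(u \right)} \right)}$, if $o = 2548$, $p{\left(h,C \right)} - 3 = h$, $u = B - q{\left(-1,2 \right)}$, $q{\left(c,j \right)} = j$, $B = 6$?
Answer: $2549$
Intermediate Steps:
$u = 4$ ($u = 6 - 2 = 4$)
$p{\left(h,C \right)} = 3 + h$
$o + p{\left(-2,Y{\left(u \right)} \right)} = 2548 + \left(3 - 2\right) = 2548 + 1 = 2549$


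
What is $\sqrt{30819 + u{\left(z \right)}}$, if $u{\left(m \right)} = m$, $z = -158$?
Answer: $\sqrt{30661} \approx 175.1$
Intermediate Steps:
$\sqrt{30819 + u{\left(z \right)}} = \sqrt{30819 - 158} = \sqrt{30661}$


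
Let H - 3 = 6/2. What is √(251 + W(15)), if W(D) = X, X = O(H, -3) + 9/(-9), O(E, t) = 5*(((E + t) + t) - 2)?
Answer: 4*√15 ≈ 15.492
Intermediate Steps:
H = 6 (H = 3 + 6/2 = 3 + 6*(½) = 3 + 3 = 6)
O(E, t) = -10 + 5*E + 10*t (O(E, t) = 5*((E + 2*t) - 2) = 5*(-2 + E + 2*t) = -10 + 5*E + 10*t)
X = -11 (X = (-10 + 5*6 + 10*(-3)) + 9/(-9) = (-10 + 30 - 30) + 9*(-⅑) = -10 - 1 = -11)
W(D) = -11
√(251 + W(15)) = √(251 - 11) = √240 = 4*√15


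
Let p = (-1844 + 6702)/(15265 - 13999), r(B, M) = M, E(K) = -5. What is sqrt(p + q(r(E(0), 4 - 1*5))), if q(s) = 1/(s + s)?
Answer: 65*sqrt(1266)/1266 ≈ 1.8268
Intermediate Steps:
q(s) = 1/(2*s)
p = 2429/633 (p = 4858/1266 = 4858*(1/1266) = 2429/633 ≈ 3.8373)
sqrt(p + q(r(E(0), 4 - 1*5))) = sqrt(2429/633 + 1/(2*(4 - 1*5))) = sqrt(2429/633 + 1/(2*(4 - 5))) = sqrt(2429/633 + (1/2)/(-1)) = sqrt(2429/633 + (1/2)*(-1)) = sqrt(2429/633 - 1/2) = sqrt(4225/1266) = 65*sqrt(1266)/1266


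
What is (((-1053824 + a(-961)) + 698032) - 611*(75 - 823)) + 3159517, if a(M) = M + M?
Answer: 3258831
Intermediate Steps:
a(M) = 2*M
(((-1053824 + a(-961)) + 698032) - 611*(75 - 823)) + 3159517 = (((-1053824 + 2*(-961)) + 698032) - 611*(75 - 823)) + 3159517 = (((-1053824 - 1922) + 698032) - 611*(-748)) + 3159517 = ((-1055746 + 698032) + 457028) + 3159517 = (-357714 + 457028) + 3159517 = 99314 + 3159517 = 3258831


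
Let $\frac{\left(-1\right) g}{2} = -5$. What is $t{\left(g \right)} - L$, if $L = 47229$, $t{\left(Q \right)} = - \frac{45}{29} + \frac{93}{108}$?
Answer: $- \frac{49307797}{1044} \approx -47230.0$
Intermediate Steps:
$g = 10$ ($g = \left(-2\right) \left(-5\right) = 10$)
$t{\left(Q \right)} = - \frac{721}{1044}$ ($t{\left(Q \right)} = \left(-45\right) \frac{1}{29} + 93 \cdot \frac{1}{108} = - \frac{45}{29} + \frac{31}{36} = - \frac{721}{1044}$)
$t{\left(g \right)} - L = - \frac{721}{1044} - 47229 = - \frac{49307797}{1044}$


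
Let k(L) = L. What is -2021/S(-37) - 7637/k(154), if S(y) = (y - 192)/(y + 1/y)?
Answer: -70156983/186406 ≈ -376.37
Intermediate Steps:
S(y) = (-192 + y)/(y + 1/y)
-2021/S(-37) - 7637/k(154) = -2021*(-(1 + (-37)**2)/(37*(-192 - 37))) - 7637/154 = -2021/((-37*(-229)/(1 + 1369))) - 7637*1/154 = -2021/((-37*(-229)/1370)) - 1091/22 = -2021/((-37*1/1370*(-229))) - 1091/22 = -2021/8473/1370 - 1091/22 = -2021*1370/8473 - 1091/22 = -2768770/8473 - 1091/22 = -70156983/186406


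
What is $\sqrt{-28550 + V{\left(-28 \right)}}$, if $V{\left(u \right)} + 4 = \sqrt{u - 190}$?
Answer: $\sqrt{-28554 + i \sqrt{218}} \approx 0.0437 + 168.98 i$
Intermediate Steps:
$V{\left(u \right)} = -4 + \sqrt{-190 + u}$ ($V{\left(u \right)} = -4 + \sqrt{u - 190} = -4 + \sqrt{-190 + u}$)
$\sqrt{-28550 + V{\left(-28 \right)}} = \sqrt{-28550 - \left(4 - \sqrt{-190 - 28}\right)} = \sqrt{-28550 - \left(4 - \sqrt{-218}\right)} = \sqrt{-28550 - \left(4 - i \sqrt{218}\right)} = \sqrt{-28554 + i \sqrt{218}}$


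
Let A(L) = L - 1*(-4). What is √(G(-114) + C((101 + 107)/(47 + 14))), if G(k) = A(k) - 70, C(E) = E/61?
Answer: 2*I*√167393/61 ≈ 13.414*I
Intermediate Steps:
A(L) = 4 + L (A(L) = L + 4 = 4 + L)
C(E) = E/61 (C(E) = E*(1/61) = E/61)
G(k) = -66 + k (G(k) = (4 + k) - 70 = -66 + k)
√(G(-114) + C((101 + 107)/(47 + 14))) = √((-66 - 114) + ((101 + 107)/(47 + 14))/61) = √(-180 + (208/61)/61) = √(-180 + (208*(1/61))/61) = √(-180 + (1/61)*(208/61)) = √(-180 + 208/3721) = √(-669572/3721) = 2*I*√167393/61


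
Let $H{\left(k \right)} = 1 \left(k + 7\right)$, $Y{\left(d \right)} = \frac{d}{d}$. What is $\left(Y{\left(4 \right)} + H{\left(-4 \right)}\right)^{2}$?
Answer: $16$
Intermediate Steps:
$Y{\left(d \right)} = 1$
$H{\left(k \right)} = 7 + k$ ($H{\left(k \right)} = 1 \left(7 + k\right) = 7 + k$)
$\left(Y{\left(4 \right)} + H{\left(-4 \right)}\right)^{2} = \left(1 + \left(7 - 4\right)\right)^{2} = \left(1 + 3\right)^{2} = 4^{2} = 16$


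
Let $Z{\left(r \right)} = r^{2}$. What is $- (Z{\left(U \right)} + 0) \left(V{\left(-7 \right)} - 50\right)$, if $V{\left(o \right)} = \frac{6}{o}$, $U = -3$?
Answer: $\frac{3204}{7} \approx 457.71$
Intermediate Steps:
$- (Z{\left(U \right)} + 0) \left(V{\left(-7 \right)} - 50\right) = - (\left(-3\right)^{2} + 0) \left(\frac{6}{-7} - 50\right) = - (9 + 0) \left(6 \left(- \frac{1}{7}\right) - 50\right) = \left(-1\right) 9 \left(- \frac{6}{7} - 50\right) = \left(-9\right) \left(- \frac{356}{7}\right) = \frac{3204}{7}$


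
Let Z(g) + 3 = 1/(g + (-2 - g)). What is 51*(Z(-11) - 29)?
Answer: -3315/2 ≈ -1657.5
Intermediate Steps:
Z(g) = -7/2 (Z(g) = -3 + 1/(g + (-2 - g)) = -3 + 1/(-2) = -3 - ½ = -7/2)
51*(Z(-11) - 29) = 51*(-7/2 - 29) = 51*(-65/2) = -3315/2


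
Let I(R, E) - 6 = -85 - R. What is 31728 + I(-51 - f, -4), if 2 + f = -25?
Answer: 31673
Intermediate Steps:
f = -27 (f = -2 - 25 = -27)
I(R, E) = -79 - R (I(R, E) = 6 + (-85 - R) = -79 - R)
31728 + I(-51 - f, -4) = 31728 + (-79 - (-51 - 1*(-27))) = 31728 + (-79 - (-51 + 27)) = 31728 + (-79 - 1*(-24)) = 31728 + (-79 + 24) = 31728 - 55 = 31673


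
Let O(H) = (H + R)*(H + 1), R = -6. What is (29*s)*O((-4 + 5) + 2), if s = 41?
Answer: -14268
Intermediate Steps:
O(H) = (1 + H)*(-6 + H) (O(H) = (H - 6)*(H + 1) = (-6 + H)*(1 + H) = (1 + H)*(-6 + H))
(29*s)*O((-4 + 5) + 2) = (29*41)*(-6 + ((-4 + 5) + 2)**2 - 5*((-4 + 5) + 2)) = 1189*(-6 + (1 + 2)**2 - 5*(1 + 2)) = 1189*(-6 + 3**2 - 5*3) = 1189*(-6 + 9 - 15) = 1189*(-12) = -14268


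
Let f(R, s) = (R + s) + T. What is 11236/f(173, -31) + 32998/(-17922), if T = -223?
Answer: -34007405/241947 ≈ -140.56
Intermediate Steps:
f(R, s) = -223 + R + s (f(R, s) = (R + s) - 223 = -223 + R + s)
11236/f(173, -31) + 32998/(-17922) = 11236/(-223 + 173 - 31) + 32998/(-17922) = 11236/(-81) + 32998*(-1/17922) = 11236*(-1/81) - 16499/8961 = -11236/81 - 16499/8961 = -34007405/241947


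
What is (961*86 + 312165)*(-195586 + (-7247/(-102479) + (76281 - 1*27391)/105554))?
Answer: -417643188262796911004/5408534183 ≈ -7.7219e+10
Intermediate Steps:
(961*86 + 312165)*(-195586 + (-7247/(-102479) + (76281 - 1*27391)/105554)) = (82646 + 312165)*(-195586 + (-7247*(-1/102479) + (76281 - 27391)*(1/105554))) = 394811*(-195586 + (7247/102479 + 48890*(1/105554))) = 394811*(-195586 + (7247/102479 + 24445/52777)) = 394811*(-195586 + 2887574074/5408534183) = 394811*(-1057830679142164/5408534183) = -417643188262796911004/5408534183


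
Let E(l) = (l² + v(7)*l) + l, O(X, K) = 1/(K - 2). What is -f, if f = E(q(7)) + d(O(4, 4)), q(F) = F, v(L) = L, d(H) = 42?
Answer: -147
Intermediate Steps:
O(X, K) = 1/(-2 + K)
E(l) = l² + 8*l (E(l) = (l² + 7*l) + l = l² + 8*l)
f = 147 (f = 7*(8 + 7) + 42 = 7*15 + 42 = 105 + 42 = 147)
-f = -1*147 = -147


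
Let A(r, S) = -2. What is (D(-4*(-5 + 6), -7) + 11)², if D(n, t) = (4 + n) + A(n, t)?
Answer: 81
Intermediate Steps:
D(n, t) = 2 + n (D(n, t) = (4 + n) - 2 = 2 + n)
(D(-4*(-5 + 6), -7) + 11)² = ((2 - 4*(-5 + 6)) + 11)² = ((2 - 4*1) + 11)² = ((2 - 4) + 11)² = (-2 + 11)² = 9² = 81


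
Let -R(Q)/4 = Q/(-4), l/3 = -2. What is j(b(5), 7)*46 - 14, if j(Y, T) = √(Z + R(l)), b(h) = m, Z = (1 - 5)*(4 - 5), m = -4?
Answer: -14 + 46*I*√2 ≈ -14.0 + 65.054*I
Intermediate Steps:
l = -6 (l = 3*(-2) = -6)
R(Q) = Q (R(Q) = -4*Q/(-4) = -4*Q*(-1)/4 = -(-1)*Q = Q)
Z = 4 (Z = -4*(-1) = 4)
b(h) = -4
j(Y, T) = I*√2 (j(Y, T) = √(4 - 6) = √(-2) = I*√2)
j(b(5), 7)*46 - 14 = (I*√2)*46 - 14 = 46*I*√2 - 14 = -14 + 46*I*√2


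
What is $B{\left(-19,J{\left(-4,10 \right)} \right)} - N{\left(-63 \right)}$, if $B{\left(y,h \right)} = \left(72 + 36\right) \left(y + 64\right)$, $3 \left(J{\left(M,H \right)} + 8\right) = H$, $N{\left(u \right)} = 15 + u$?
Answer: $4908$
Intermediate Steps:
$J{\left(M,H \right)} = -8 + \frac{H}{3}$
$B{\left(y,h \right)} = 6912 + 108 y$ ($B{\left(y,h \right)} = 108 \left(64 + y\right) = 6912 + 108 y$)
$B{\left(-19,J{\left(-4,10 \right)} \right)} - N{\left(-63 \right)} = \left(6912 + 108 \left(-19\right)\right) - \left(15 - 63\right) = \left(6912 - 2052\right) - -48 = 4860 + 48 = 4908$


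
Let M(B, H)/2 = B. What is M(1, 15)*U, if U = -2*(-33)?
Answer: 132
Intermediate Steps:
M(B, H) = 2*B
U = 66
M(1, 15)*U = (2*1)*66 = 2*66 = 132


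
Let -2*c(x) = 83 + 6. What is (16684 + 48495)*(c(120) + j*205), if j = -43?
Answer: -1154906701/2 ≈ -5.7745e+8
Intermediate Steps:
c(x) = -89/2 (c(x) = -(83 + 6)/2 = -1/2*89 = -89/2)
(16684 + 48495)*(c(120) + j*205) = (16684 + 48495)*(-89/2 - 43*205) = 65179*(-89/2 - 8815) = 65179*(-17719/2) = -1154906701/2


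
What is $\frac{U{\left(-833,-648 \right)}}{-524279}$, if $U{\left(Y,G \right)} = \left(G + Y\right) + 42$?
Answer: $\frac{1439}{524279} \approx 0.0027447$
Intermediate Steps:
$U{\left(Y,G \right)} = 42 + G + Y$
$\frac{U{\left(-833,-648 \right)}}{-524279} = \frac{42 - 648 - 833}{-524279} = \left(-1439\right) \left(- \frac{1}{524279}\right) = \frac{1439}{524279}$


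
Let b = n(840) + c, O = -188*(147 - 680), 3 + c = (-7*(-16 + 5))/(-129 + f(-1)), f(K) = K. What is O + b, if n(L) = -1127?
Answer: 12879543/130 ≈ 99073.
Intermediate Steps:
c = -467/130 (c = -3 + (-7*(-16 + 5))/(-129 - 1) = -3 - 7*(-11)/(-130) = -3 + 77*(-1/130) = -3 - 77/130 = -467/130 ≈ -3.5923)
O = 100204 (O = -188*(-533) = 100204)
b = -146977/130 (b = -1127 - 467/130 = -146977/130 ≈ -1130.6)
O + b = 100204 - 146977/130 = 12879543/130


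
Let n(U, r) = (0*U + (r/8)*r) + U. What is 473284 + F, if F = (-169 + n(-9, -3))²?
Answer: 32292401/64 ≈ 5.0457e+5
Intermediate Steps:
n(U, r) = U + r²/8 (n(U, r) = (0 + (r*(⅛))*r) + U = (0 + (r/8)*r) + U = (0 + r²/8) + U = r²/8 + U = U + r²/8)
F = 2002225/64 (F = (-169 + (-9 + (⅛)*(-3)²))² = (-169 + (-9 + (⅛)*9))² = (-169 + (-9 + 9/8))² = (-169 - 63/8)² = (-1415/8)² = 2002225/64 ≈ 31285.)
473284 + F = 473284 + 2002225/64 = 32292401/64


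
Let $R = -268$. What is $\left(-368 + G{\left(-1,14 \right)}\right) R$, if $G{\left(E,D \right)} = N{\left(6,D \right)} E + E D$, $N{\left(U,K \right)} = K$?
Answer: $106128$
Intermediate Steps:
$G{\left(E,D \right)} = 2 D E$ ($G{\left(E,D \right)} = D E + E D = D E + D E = 2 D E$)
$\left(-368 + G{\left(-1,14 \right)}\right) R = \left(-368 + 2 \cdot 14 \left(-1\right)\right) \left(-268\right) = \left(-368 - 28\right) \left(-268\right) = \left(-396\right) \left(-268\right) = 106128$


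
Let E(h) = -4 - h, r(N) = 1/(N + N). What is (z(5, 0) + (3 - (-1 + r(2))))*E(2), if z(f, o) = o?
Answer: -45/2 ≈ -22.500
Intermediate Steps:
r(N) = 1/(2*N)
(z(5, 0) + (3 - (-1 + r(2))))*E(2) = (0 + (3 - (-1 + (1/2)/2)))*(-4 - 1*2) = (0 + (3 - (-1 + (1/2)*(1/2))))*(-4 - 2) = (0 + (3 - (-1 + 1/4)))*(-6) = (0 + (3 - 1*(-3/4)))*(-6) = (0 + (3 + 3/4))*(-6) = (0 + 15/4)*(-6) = (15/4)*(-6) = -45/2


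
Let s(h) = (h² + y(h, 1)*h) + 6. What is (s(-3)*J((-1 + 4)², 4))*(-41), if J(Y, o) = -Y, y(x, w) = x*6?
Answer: 25461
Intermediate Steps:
y(x, w) = 6*x
s(h) = 6 + 7*h² (s(h) = (h² + (6*h)*h) + 6 = (h² + 6*h²) + 6 = 7*h² + 6 = 6 + 7*h²)
(s(-3)*J((-1 + 4)², 4))*(-41) = ((6 + 7*(-3)²)*(-(-1 + 4)²))*(-41) = ((6 + 7*9)*(-1*3²))*(-41) = ((6 + 63)*(-1*9))*(-41) = (69*(-9))*(-41) = -621*(-41) = 25461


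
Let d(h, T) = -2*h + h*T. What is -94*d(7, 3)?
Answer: -658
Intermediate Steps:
d(h, T) = -2*h + T*h
-94*d(7, 3) = -658*(-2 + 3) = -658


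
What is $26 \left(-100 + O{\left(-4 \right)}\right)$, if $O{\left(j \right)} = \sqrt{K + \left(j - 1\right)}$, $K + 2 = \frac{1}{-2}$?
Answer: $-2600 + 13 i \sqrt{30} \approx -2600.0 + 71.204 i$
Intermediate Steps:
$K = - \frac{5}{2}$ ($K = -2 + \frac{1}{-2} = -2 - \frac{1}{2} = - \frac{5}{2} \approx -2.5$)
$O{\left(j \right)} = \sqrt{- \frac{7}{2} + j}$ ($O{\left(j \right)} = \sqrt{- \frac{5}{2} + \left(j - 1\right)} = \sqrt{- \frac{5}{2} + \left(-1 + j\right)} = \sqrt{- \frac{7}{2} + j}$)
$26 \left(-100 + O{\left(-4 \right)}\right) = 26 \left(-100 + \frac{\sqrt{-14 + 4 \left(-4\right)}}{2}\right) = 26 \left(-100 + \frac{\sqrt{-14 - 16}}{2}\right) = 26 \left(-100 + \frac{\sqrt{-30}}{2}\right) = 26 \left(-100 + \frac{i \sqrt{30}}{2}\right) = -2600 + 13 i \sqrt{30}$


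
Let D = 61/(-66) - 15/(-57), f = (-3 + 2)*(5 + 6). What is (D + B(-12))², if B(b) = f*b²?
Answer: 3948824737225/1572516 ≈ 2.5112e+6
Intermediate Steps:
f = -11 (f = -1*11 = -11)
D = -829/1254 (D = 61*(-1/66) - 15*(-1/57) = -61/66 + 5/19 = -829/1254 ≈ -0.66108)
B(b) = -11*b²
(D + B(-12))² = (-829/1254 - 11*(-12)²)² = (-829/1254 - 11*144)² = (-829/1254 - 1584)² = (-1987165/1254)² = 3948824737225/1572516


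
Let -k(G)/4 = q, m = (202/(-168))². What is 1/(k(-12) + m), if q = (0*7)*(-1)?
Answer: 7056/10201 ≈ 0.69170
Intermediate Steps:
m = 10201/7056 (m = (202*(-1/168))² = (-101/84)² = 10201/7056 ≈ 1.4457)
q = 0 (q = 0*(-1) = 0)
k(G) = 0 (k(G) = -4*0 = 0)
1/(k(-12) + m) = 1/(0 + 10201/7056) = 1/(10201/7056) = 7056/10201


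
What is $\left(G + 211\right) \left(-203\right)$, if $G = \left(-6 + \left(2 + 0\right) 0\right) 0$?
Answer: $-42833$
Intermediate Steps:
$G = 0$ ($G = \left(-6 + 2 \cdot 0\right) 0 = \left(-6 + 0\right) 0 = \left(-6\right) 0 = 0$)
$\left(G + 211\right) \left(-203\right) = \left(0 + 211\right) \left(-203\right) = 211 \left(-203\right) = -42833$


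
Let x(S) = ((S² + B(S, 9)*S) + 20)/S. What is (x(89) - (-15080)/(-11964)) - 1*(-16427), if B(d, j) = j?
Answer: 4398662765/266199 ≈ 16524.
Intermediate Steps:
x(S) = (20 + S² + 9*S)/S (x(S) = ((S² + 9*S) + 20)/S = (20 + S² + 9*S)/S)
(x(89) - (-15080)/(-11964)) - 1*(-16427) = ((9 + 89 + 20/89) - (-15080)/(-11964)) - 1*(-16427) = ((9 + 89 + 20*(1/89)) - (-15080)*(-1)/11964) + 16427 = ((9 + 89 + 20/89) - 1*3770/2991) + 16427 = (8742/89 - 3770/2991) + 16427 = 25811792/266199 + 16427 = 4398662765/266199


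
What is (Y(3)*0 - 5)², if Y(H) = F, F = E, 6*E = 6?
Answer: 25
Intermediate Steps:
E = 1 (E = (⅙)*6 = 1)
F = 1
Y(H) = 1
(Y(3)*0 - 5)² = (1*0 - 5)² = (0 - 5)² = (-5)² = 25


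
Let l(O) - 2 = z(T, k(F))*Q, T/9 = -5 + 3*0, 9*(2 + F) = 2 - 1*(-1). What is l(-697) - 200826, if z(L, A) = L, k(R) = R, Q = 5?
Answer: -201049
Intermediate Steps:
F = -5/3 (F = -2 + (2 - 1*(-1))/9 = -2 + (2 + 1)/9 = -2 + (1/9)*3 = -2 + 1/3 = -5/3 ≈ -1.6667)
T = -45 (T = 9*(-5 + 3*0) = 9*(-5 + 0) = 9*(-5) = -45)
l(O) = -223 (l(O) = 2 - 45*5 = 2 - 225 = -223)
l(-697) - 200826 = -223 - 200826 = -201049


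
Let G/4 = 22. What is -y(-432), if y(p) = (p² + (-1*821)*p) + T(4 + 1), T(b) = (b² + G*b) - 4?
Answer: -541757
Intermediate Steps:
G = 88 (G = 4*22 = 88)
T(b) = -4 + b² + 88*b (T(b) = (b² + 88*b) - 4 = -4 + b² + 88*b)
y(p) = 461 + p² - 821*p (y(p) = (p² + (-1*821)*p) + (-4 + (4 + 1)² + 88*(4 + 1)) = (p² - 821*p) + (-4 + 5² + 88*5) = (p² - 821*p) + (-4 + 25 + 440) = (p² - 821*p) + 461 = 461 + p² - 821*p)
-y(-432) = -(461 + (-432)² - 821*(-432)) = -(461 + 186624 + 354672) = -1*541757 = -541757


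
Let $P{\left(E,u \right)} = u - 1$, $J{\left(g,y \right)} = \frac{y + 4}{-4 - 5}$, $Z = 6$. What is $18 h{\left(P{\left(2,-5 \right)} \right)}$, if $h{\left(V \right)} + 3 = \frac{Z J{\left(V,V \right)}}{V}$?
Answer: $-58$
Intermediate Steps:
$J{\left(g,y \right)} = - \frac{4}{9} - \frac{y}{9}$ ($J{\left(g,y \right)} = \frac{4 + y}{-9} = \left(4 + y\right) \left(- \frac{1}{9}\right) = - \frac{4}{9} - \frac{y}{9}$)
$P{\left(E,u \right)} = -1 + u$
$h{\left(V \right)} = -3 + \frac{- \frac{8}{3} - \frac{2 V}{3}}{V}$ ($h{\left(V \right)} = -3 + \frac{6 \left(- \frac{4}{9} - \frac{V}{9}\right)}{V} = -3 + \frac{- \frac{8}{3} - \frac{2 V}{3}}{V}$)
$18 h{\left(P{\left(2,-5 \right)} \right)} = 18 \frac{-8 - 11 \left(-1 - 5\right)}{3 \left(-1 - 5\right)} = 18 \frac{-8 - -66}{3 \left(-6\right)} = 18 \cdot \frac{1}{3} \left(- \frac{1}{6}\right) \left(-8 + 66\right) = 18 \cdot \frac{1}{3} \left(- \frac{1}{6}\right) 58 = 18 \left(- \frac{29}{9}\right) = -58$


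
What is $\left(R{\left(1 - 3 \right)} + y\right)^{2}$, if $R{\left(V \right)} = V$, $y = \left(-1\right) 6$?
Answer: $64$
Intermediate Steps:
$y = -6$
$\left(R{\left(1 - 3 \right)} + y\right)^{2} = \left(\left(1 - 3\right) - 6\right)^{2} = \left(-2 - 6\right)^{2} = \left(-8\right)^{2} = 64$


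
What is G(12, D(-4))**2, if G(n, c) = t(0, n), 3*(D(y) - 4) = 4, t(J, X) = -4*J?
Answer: 0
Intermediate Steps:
D(y) = 16/3 (D(y) = 4 + (1/3)*4 = 4 + 4/3 = 16/3)
G(n, c) = 0 (G(n, c) = -4*0 = 0)
G(12, D(-4))**2 = 0**2 = 0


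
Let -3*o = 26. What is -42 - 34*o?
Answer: 758/3 ≈ 252.67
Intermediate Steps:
o = -26/3 (o = -1/3*26 = -26/3 ≈ -8.6667)
-42 - 34*o = -42 - 34*(-26/3) = -42 + 884/3 = 758/3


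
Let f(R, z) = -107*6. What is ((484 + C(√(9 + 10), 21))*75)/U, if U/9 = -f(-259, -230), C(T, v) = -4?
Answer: 2000/321 ≈ 6.2305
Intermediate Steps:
f(R, z) = -642
U = 5778 (U = 9*(-1*(-642)) = 9*642 = 5778)
((484 + C(√(9 + 10), 21))*75)/U = ((484 - 4)*75)/5778 = (480*75)*(1/5778) = 36000*(1/5778) = 2000/321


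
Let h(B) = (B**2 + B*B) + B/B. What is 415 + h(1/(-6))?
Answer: 7489/18 ≈ 416.06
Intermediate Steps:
h(B) = 1 + 2*B**2 (h(B) = (B**2 + B**2) + 1 = 2*B**2 + 1 = 1 + 2*B**2)
415 + h(1/(-6)) = 415 + (1 + 2*(1/(-6))**2) = 415 + (1 + 2*(-1/6)**2) = 415 + (1 + 2*(1/36)) = 415 + (1 + 1/18) = 415 + 19/18 = 7489/18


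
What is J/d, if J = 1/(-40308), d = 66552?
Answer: -1/2682578016 ≈ -3.7278e-10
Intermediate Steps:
J = -1/40308 ≈ -2.4809e-5
J/d = -1/40308/66552 = -1/40308*1/66552 = -1/2682578016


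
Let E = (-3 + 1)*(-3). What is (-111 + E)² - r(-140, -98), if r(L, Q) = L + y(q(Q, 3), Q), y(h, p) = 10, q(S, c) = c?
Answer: 11155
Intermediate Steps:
E = 6 (E = -2*(-3) = 6)
r(L, Q) = 10 + L (r(L, Q) = L + 10 = 10 + L)
(-111 + E)² - r(-140, -98) = (-111 + 6)² - (10 - 140) = (-105)² - 1*(-130) = 11025 + 130 = 11155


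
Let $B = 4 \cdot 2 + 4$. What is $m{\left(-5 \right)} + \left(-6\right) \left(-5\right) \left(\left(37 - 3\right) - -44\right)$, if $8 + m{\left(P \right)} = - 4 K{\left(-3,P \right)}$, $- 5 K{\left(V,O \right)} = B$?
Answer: $\frac{11708}{5} \approx 2341.6$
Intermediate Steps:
$B = 12$ ($B = 8 + 4 = 12$)
$K{\left(V,O \right)} = - \frac{12}{5}$ ($K{\left(V,O \right)} = \left(- \frac{1}{5}\right) 12 = - \frac{12}{5}$)
$m{\left(P \right)} = \frac{8}{5}$ ($m{\left(P \right)} = -8 - - \frac{48}{5} = -8 + \frac{48}{5} = \frac{8}{5}$)
$m{\left(-5 \right)} + \left(-6\right) \left(-5\right) \left(\left(37 - 3\right) - -44\right) = \frac{8}{5} + \left(-6\right) \left(-5\right) \left(\left(37 - 3\right) - -44\right) = \frac{8}{5} + 30 \left(34 + 44\right) = \frac{8}{5} + 30 \cdot 78 = \frac{8}{5} + 2340 = \frac{11708}{5}$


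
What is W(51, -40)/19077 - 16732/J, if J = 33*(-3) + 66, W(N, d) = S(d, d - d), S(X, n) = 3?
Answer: 106398821/209847 ≈ 507.03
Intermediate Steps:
W(N, d) = 3
J = -33 (J = -99 + 66 = -33)
W(51, -40)/19077 - 16732/J = 3/19077 - 16732/(-33) = 3*(1/19077) - 16732*(-1/33) = 1/6359 + 16732/33 = 106398821/209847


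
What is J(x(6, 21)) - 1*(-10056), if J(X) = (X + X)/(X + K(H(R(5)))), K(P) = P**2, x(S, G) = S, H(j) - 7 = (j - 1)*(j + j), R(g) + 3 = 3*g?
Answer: 738583044/73447 ≈ 10056.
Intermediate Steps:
R(g) = -3 + 3*g
H(j) = 7 + 2*j*(-1 + j) (H(j) = 7 + (j - 1)*(j + j) = 7 + (-1 + j)*(2*j) = 7 + 2*j*(-1 + j))
J(X) = 2*X/(73441 + X) (J(X) = (X + X)/(X + (7 - 2*(-3 + 3*5) + 2*(-3 + 3*5)**2)**2) = (2*X)/(X + (7 - 2*(-3 + 15) + 2*(-3 + 15)**2)**2) = (2*X)/(X + (7 - 2*12 + 2*12**2)**2) = (2*X)/(X + (7 - 24 + 2*144)**2) = (2*X)/(X + (7 - 24 + 288)**2) = (2*X)/(X + 271**2) = (2*X)/(X + 73441) = (2*X)/(73441 + X) = 2*X/(73441 + X))
J(x(6, 21)) - 1*(-10056) = 2*6/(73441 + 6) - 1*(-10056) = 2*6/73447 + 10056 = 2*6*(1/73447) + 10056 = 12/73447 + 10056 = 738583044/73447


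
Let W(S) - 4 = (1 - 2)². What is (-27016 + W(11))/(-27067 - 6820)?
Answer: 27011/33887 ≈ 0.79709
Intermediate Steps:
W(S) = 5 (W(S) = 4 + (1 - 2)² = 4 + (-1)² = 4 + 1 = 5)
(-27016 + W(11))/(-27067 - 6820) = (-27016 + 5)/(-27067 - 6820) = -27011/(-33887) = -27011*(-1/33887) = 27011/33887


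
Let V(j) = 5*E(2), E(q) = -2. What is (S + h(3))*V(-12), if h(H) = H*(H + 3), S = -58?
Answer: 400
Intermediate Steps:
V(j) = -10 (V(j) = 5*(-2) = -10)
h(H) = H*(3 + H)
(S + h(3))*V(-12) = (-58 + 3*(3 + 3))*(-10) = (-58 + 3*6)*(-10) = (-58 + 18)*(-10) = -40*(-10) = 400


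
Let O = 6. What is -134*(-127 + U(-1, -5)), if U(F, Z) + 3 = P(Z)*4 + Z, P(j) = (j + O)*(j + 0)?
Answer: 20770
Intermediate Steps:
P(j) = j*(6 + j) (P(j) = (j + 6)*(j + 0) = (6 + j)*j = j*(6 + j))
U(F, Z) = -3 + Z + 4*Z*(6 + Z) (U(F, Z) = -3 + ((Z*(6 + Z))*4 + Z) = -3 + (4*Z*(6 + Z) + Z) = -3 + (Z + 4*Z*(6 + Z)) = -3 + Z + 4*Z*(6 + Z))
-134*(-127 + U(-1, -5)) = -134*(-127 + (-3 - 5 + 4*(-5)*(6 - 5))) = -134*(-127 + (-3 - 5 + 4*(-5)*1)) = -134*(-127 + (-3 - 5 - 20)) = -134*(-127 - 28) = -134*(-155) = 20770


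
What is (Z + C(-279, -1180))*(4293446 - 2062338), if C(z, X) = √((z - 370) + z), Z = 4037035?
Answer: 9007061084780 + 8924432*I*√58 ≈ 9.0071e+12 + 6.7966e+7*I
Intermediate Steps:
C(z, X) = √(-370 + 2*z) (C(z, X) = √((-370 + z) + z) = √(-370 + 2*z))
(Z + C(-279, -1180))*(4293446 - 2062338) = (4037035 + √(-370 + 2*(-279)))*(4293446 - 2062338) = (4037035 + √(-370 - 558))*2231108 = (4037035 + √(-928))*2231108 = (4037035 + 4*I*√58)*2231108 = 9007061084780 + 8924432*I*√58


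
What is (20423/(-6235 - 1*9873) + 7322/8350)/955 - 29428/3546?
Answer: -945047524574401/113870232643500 ≈ -8.2993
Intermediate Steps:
(20423/(-6235 - 1*9873) + 7322/8350)/955 - 29428/3546 = (20423/(-6235 - 9873) + 7322*(1/8350))*(1/955) - 29428*1/3546 = (20423/(-16108) + 3661/4175)*(1/955) - 14714/1773 = (20423*(-1/16108) + 3661/4175)*(1/955) - 14714/1773 = (-20423/16108 + 3661/4175)*(1/955) - 14714/1773 = -26294637/67250900*1/955 - 14714/1773 = -26294637/64224609500 - 14714/1773 = -945047524574401/113870232643500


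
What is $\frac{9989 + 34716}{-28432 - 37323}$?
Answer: $- \frac{8941}{13151} \approx -0.67987$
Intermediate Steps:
$\frac{9989 + 34716}{-28432 - 37323} = \frac{44705}{-65755} = 44705 \left(- \frac{1}{65755}\right) = - \frac{8941}{13151}$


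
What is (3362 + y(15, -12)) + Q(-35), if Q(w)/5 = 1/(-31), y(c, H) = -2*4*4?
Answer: 103225/31 ≈ 3329.8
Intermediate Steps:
y(c, H) = -32 (y(c, H) = -8*4 = -32)
Q(w) = -5/31 (Q(w) = 5/(-31) = 5*(-1/31) = -5/31)
(3362 + y(15, -12)) + Q(-35) = (3362 - 32) - 5/31 = 3330 - 5/31 = 103225/31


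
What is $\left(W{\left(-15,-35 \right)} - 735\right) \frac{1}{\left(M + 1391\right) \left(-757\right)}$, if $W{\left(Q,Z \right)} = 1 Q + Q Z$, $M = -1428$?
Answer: $- \frac{225}{28009} \approx -0.0080331$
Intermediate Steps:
$W{\left(Q,Z \right)} = Q + Q Z$
$\left(W{\left(-15,-35 \right)} - 735\right) \frac{1}{\left(M + 1391\right) \left(-757\right)} = \left(- 15 \left(1 - 35\right) - 735\right) \frac{1}{\left(-1428 + 1391\right) \left(-757\right)} = \left(\left(-15\right) \left(-34\right) - 735\right) \frac{1}{-37} \left(- \frac{1}{757}\right) = \left(510 - 735\right) \left(\left(- \frac{1}{37}\right) \left(- \frac{1}{757}\right)\right) = \left(-225\right) \frac{1}{28009} = - \frac{225}{28009}$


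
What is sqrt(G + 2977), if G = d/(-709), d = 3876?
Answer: sqrt(1493733253)/709 ≈ 54.512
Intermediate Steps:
G = -3876/709 (G = 3876/(-709) = 3876*(-1/709) = -3876/709 ≈ -5.4669)
sqrt(G + 2977) = sqrt(-3876/709 + 2977) = sqrt(2106817/709) = sqrt(1493733253)/709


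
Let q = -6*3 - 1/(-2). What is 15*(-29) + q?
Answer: -905/2 ≈ -452.50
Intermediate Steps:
q = -35/2 (q = -18 - 1*(-½) = -18 + ½ = -35/2 ≈ -17.500)
15*(-29) + q = 15*(-29) - 35/2 = -435 - 35/2 = -905/2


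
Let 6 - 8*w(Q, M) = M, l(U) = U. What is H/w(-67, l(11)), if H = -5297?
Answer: 42376/5 ≈ 8475.2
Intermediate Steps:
w(Q, M) = 3/4 - M/8
H/w(-67, l(11)) = -5297/(3/4 - 1/8*11) = -5297/(3/4 - 11/8) = -5297/(-5/8) = -5297*(-8/5) = 42376/5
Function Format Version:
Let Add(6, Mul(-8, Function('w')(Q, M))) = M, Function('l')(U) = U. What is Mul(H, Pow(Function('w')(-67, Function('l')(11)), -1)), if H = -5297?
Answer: Rational(42376, 5) ≈ 8475.2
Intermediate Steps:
Function('w')(Q, M) = Add(Rational(3, 4), Mul(Rational(-1, 8), M))
Mul(H, Pow(Function('w')(-67, Function('l')(11)), -1)) = Mul(-5297, Pow(Add(Rational(3, 4), Mul(Rational(-1, 8), 11)), -1)) = Mul(-5297, Pow(Add(Rational(3, 4), Rational(-11, 8)), -1)) = Mul(-5297, Pow(Rational(-5, 8), -1)) = Mul(-5297, Rational(-8, 5)) = Rational(42376, 5)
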